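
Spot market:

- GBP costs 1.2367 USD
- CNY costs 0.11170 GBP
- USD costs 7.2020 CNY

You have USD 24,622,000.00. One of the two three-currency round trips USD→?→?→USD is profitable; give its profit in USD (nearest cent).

Profitable loop is USD → GBP → CNY → USD:
USD 24,622,000.00 ÷ 1.2367 = GBP 19,909,436.40
GBP 19,909,436.40 ÷ 0.11170 = CNY 178,240,254.28
CNY 178,240,254.28 ÷ 7.2020 = USD 24,748,716.23
Profit = USD 24,748,716.23 − USD 24,622,000.00

Profit: USD 126,716.23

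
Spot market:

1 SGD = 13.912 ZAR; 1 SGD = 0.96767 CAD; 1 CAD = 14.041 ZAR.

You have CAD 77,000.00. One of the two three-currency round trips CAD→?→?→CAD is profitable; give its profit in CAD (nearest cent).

Profit: CAD 1,841.52

Profitable loop is CAD → SGD → ZAR → CAD:
CAD 77,000.00 ÷ 0.96767 = SGD 79,572.58
SGD 79,572.58 × 13.912 = ZAR 1,107,013.75
ZAR 1,107,013.75 ÷ 14.041 = CAD 78,841.52
Profit = CAD 78,841.52 − CAD 77,000.00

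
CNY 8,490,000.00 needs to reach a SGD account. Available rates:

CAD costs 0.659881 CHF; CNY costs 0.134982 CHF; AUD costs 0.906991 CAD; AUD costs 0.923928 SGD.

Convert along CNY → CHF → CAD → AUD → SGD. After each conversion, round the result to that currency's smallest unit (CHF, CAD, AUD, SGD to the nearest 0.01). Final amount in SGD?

CNY 8,490,000.00 × 0.134982 = CHF 1,145,997.18
CHF 1,145,997.18 ÷ 0.659881 = CAD 1,736,672.49
CAD 1,736,672.49 ÷ 0.906991 = AUD 1,914,762.65
AUD 1,914,762.65 × 0.923928 = SGD 1,769,102.83

SGD 1,769,102.83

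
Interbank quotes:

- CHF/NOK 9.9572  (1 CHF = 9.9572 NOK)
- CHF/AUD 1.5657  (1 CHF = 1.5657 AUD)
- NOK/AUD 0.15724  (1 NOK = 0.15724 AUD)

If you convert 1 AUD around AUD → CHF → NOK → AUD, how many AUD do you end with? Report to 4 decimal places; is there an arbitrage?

Around AUD → CHF → NOK → AUD: 1 ÷ 1.5657 × 9.9572 × 0.15724 = 0.999981
Product ≈ 1 (deviation 0.002%, within rounding noise).

1.0000 (no arbitrage)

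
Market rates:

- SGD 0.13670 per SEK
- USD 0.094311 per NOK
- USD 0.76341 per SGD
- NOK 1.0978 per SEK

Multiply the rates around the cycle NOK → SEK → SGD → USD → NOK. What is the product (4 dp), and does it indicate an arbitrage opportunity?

1.0080 (arbitrage exists)

Around NOK → SEK → SGD → USD → NOK: 1 ÷ 1.0978 × 0.13670 × 0.76341 ÷ 0.094311 = 1.007954
Product > 1; profitable direction is NOK → SEK → SGD → USD → NOK.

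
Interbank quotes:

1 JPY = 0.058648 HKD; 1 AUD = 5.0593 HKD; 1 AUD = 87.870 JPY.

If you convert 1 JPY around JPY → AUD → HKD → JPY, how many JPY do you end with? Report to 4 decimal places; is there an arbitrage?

0.9817 (arbitrage exists)

Around JPY → AUD → HKD → JPY: 1 ÷ 87.870 × 5.0593 ÷ 0.058648 = 0.981740
Product < 1; profitable direction is JPY → HKD → AUD → JPY.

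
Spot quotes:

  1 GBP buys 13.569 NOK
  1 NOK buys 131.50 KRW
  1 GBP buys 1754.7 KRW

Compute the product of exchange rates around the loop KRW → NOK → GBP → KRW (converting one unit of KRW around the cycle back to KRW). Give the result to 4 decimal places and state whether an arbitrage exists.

Around KRW → NOK → GBP → KRW: 1 ÷ 131.50 ÷ 13.569 × 1754.7 = 0.983398
Product < 1; profitable direction is KRW → GBP → NOK → KRW.

0.9834 (arbitrage exists)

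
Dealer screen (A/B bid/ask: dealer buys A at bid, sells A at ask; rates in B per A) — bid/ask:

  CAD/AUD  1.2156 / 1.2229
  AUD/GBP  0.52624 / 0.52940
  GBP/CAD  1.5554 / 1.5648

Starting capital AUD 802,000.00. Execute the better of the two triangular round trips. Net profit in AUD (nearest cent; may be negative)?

Net result: AUD -4,021.83 (no profitable arbitrage after spreads)

Best loop AUD → GBP → CAD → AUD:
AUD 802,000.00 × 0.52624 (sell AUD at bid) = GBP 422,044.48
GBP 422,044.48 × 1.5554 (sell GBP at bid) = CAD 656,447.98
CAD 656,447.98 × 1.2156 (sell CAD at bid) = AUD 797,978.17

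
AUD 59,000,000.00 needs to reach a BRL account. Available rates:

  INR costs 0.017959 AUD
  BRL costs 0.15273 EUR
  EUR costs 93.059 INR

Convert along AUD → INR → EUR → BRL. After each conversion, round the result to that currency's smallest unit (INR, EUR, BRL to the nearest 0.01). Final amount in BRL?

AUD 59,000,000.00 ÷ 0.017959 = INR 3,285,260,871.99
INR 3,285,260,871.99 ÷ 93.059 = EUR 35,302,989.20
EUR 35,302,989.20 ÷ 0.15273 = BRL 231,146,396.91

BRL 231,146,396.91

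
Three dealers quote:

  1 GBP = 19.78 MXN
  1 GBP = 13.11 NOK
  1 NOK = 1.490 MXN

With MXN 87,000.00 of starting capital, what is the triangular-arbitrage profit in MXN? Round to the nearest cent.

Profitable loop is MXN → NOK → GBP → MXN:
MXN 87,000.00 ÷ 1.490 = NOK 58,389.26
NOK 58,389.26 ÷ 13.11 = GBP 4,453.80
GBP 4,453.80 × 19.78 = MXN 88,096.08
Profit = MXN 88,096.08 − MXN 87,000.00

Profit: MXN 1,096.08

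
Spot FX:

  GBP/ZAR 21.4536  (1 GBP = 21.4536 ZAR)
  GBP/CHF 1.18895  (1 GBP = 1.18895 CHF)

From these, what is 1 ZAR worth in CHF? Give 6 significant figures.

ZAR/CHF = 0.0554196

1 ZAR ÷ 21.4536 = 0.0466122 GBP
0.0466122 GBP × 1.18895 = 0.0554196 CHF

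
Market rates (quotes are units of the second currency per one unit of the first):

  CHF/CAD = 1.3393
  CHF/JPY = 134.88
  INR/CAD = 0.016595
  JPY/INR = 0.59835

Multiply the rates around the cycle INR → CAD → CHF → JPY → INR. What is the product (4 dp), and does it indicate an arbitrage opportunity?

Around INR → CAD → CHF → JPY → INR: 1 × 0.016595 ÷ 1.3393 × 134.88 × 0.59835 = 1.000005
Product ≈ 1 (deviation 0.001%, within rounding noise).

1.0000 (no arbitrage)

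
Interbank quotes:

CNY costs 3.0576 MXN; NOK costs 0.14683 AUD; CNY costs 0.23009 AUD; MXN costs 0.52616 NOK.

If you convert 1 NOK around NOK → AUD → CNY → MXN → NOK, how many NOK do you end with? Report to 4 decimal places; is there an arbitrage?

1.0266 (arbitrage exists)

Around NOK → AUD → CNY → MXN → NOK: 1 × 0.14683 ÷ 0.23009 × 3.0576 × 0.52616 = 1.026634
Product > 1; profitable direction is NOK → AUD → CNY → MXN → NOK.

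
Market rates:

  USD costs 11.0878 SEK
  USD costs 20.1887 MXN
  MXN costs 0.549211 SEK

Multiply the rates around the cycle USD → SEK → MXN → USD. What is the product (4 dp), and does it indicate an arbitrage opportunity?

Around USD → SEK → MXN → USD: 1 × 11.0878 ÷ 0.549211 ÷ 20.1887 = 0.999995
Product ≈ 1 (deviation 0.001%, within rounding noise).

1.0000 (no arbitrage)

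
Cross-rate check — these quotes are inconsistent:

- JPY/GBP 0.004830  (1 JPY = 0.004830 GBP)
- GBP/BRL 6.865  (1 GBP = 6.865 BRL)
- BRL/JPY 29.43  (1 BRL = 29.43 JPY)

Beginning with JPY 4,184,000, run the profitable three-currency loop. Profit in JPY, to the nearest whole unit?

Profitable loop is JPY → BRL → GBP → JPY:
JPY 4,184,000 ÷ 29.43 = BRL 142,167.86
BRL 142,167.86 ÷ 6.865 = GBP 20,709.08
GBP 20,709.08 ÷ 0.004830 = JPY 4,287,595
Profit = JPY 4,287,595 − JPY 4,184,000

Profit: JPY 103,595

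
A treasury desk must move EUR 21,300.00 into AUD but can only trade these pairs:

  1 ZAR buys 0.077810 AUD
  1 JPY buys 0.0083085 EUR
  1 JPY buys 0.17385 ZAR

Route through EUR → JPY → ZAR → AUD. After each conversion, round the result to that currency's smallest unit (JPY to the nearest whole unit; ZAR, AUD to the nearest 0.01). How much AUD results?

AUD 34,679.05

EUR 21,300.00 ÷ 0.0083085 = JPY 2,563,640
JPY 2,563,640 × 0.17385 = ZAR 445,688.81
ZAR 445,688.81 × 0.077810 = AUD 34,679.05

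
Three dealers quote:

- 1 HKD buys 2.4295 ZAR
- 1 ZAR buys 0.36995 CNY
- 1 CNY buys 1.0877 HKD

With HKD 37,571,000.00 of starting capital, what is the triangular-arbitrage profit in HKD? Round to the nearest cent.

Profit: HKD 860,177.49

Profitable loop is HKD → CNY → ZAR → HKD:
HKD 37,571,000.00 ÷ 1.0877 = CNY 34,541,693.48
CNY 34,541,693.48 ÷ 0.36995 = ZAR 93,368,545.70
ZAR 93,368,545.70 ÷ 2.4295 = HKD 38,431,177.49
Profit = HKD 38,431,177.49 − HKD 37,571,000.00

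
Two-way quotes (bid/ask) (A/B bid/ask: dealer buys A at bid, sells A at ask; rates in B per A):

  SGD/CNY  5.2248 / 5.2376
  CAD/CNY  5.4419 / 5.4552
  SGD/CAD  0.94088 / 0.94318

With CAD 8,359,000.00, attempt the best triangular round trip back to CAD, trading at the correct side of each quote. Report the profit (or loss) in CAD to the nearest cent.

Net profit: CAD 129,261.21

Best loop CAD → SGD → CNY → CAD:
CAD 8,359,000.00 ÷ 0.94318 (buy SGD at ask) = SGD 8,862,571.30
SGD 8,862,571.30 × 5.2248 (sell SGD at bid) = CNY 46,305,162.54
CNY 46,305,162.54 ÷ 5.4552 (buy CAD at ask) = CAD 8,488,261.21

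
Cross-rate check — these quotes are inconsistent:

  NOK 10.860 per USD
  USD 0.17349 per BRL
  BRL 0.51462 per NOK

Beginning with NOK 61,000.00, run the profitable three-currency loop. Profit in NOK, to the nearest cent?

Profit: NOK 1,912.78

Profitable loop is NOK → USD → BRL → NOK:
NOK 61,000.00 ÷ 10.860 = USD 5,616.94
USD 5,616.94 ÷ 0.17349 = BRL 32,376.18
BRL 32,376.18 ÷ 0.51462 = NOK 62,912.78
Profit = NOK 62,912.78 − NOK 61,000.00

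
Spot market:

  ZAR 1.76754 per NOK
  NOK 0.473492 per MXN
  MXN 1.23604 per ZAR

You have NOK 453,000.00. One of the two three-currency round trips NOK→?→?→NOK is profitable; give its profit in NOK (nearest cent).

Profit: NOK 15,611.16

Profitable loop is NOK → ZAR → MXN → NOK:
NOK 453,000.00 × 1.76754 = ZAR 800,695.62
ZAR 800,695.62 × 1.23604 = MXN 989,691.81
MXN 989,691.81 × 0.473492 = NOK 468,611.16
Profit = NOK 468,611.16 − NOK 453,000.00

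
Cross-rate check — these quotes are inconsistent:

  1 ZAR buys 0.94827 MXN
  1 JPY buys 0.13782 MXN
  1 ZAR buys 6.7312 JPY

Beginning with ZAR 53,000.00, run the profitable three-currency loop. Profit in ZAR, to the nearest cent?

Profitable loop is ZAR → MXN → JPY → ZAR:
ZAR 53,000.00 × 0.94827 = MXN 50,258.31
MXN 50,258.31 ÷ 0.13782 = JPY 364,666
JPY 364,666 ÷ 6.7312 = ZAR 54,175.53
Profit = ZAR 54,175.53 − ZAR 53,000.00

Profit: ZAR 1,175.53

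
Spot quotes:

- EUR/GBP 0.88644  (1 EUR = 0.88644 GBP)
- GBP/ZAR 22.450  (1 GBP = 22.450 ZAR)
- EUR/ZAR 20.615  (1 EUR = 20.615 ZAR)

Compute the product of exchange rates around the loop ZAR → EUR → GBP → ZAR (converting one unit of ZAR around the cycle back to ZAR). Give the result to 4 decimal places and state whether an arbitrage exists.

Around ZAR → EUR → GBP → ZAR: 1 ÷ 20.615 × 0.88644 × 22.450 = 0.965345
Product < 1; profitable direction is ZAR → GBP → EUR → ZAR.

0.9653 (arbitrage exists)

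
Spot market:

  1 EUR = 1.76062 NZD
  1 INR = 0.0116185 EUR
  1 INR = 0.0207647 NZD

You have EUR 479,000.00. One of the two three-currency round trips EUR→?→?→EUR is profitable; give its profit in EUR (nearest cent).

Profitable loop is EUR → INR → NZD → EUR:
EUR 479,000.00 ÷ 0.0116185 = INR 41,227,352.93
INR 41,227,352.93 × 0.0207647 = NZD 856,073.62
NZD 856,073.62 ÷ 1.76062 = EUR 486,234.18
Profit = EUR 486,234.18 − EUR 479,000.00

Profit: EUR 7,234.18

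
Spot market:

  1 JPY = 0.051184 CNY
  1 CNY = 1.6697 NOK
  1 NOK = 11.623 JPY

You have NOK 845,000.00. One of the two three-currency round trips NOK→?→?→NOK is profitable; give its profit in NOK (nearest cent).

Profit: NOK 5,679.18

Profitable loop is NOK → CNY → JPY → NOK:
NOK 845,000.00 ÷ 1.6697 = CNY 506,078.94
CNY 506,078.94 ÷ 0.051184 = JPY 9,887,444
JPY 9,887,444 ÷ 11.623 = NOK 850,679.18
Profit = NOK 850,679.18 − NOK 845,000.00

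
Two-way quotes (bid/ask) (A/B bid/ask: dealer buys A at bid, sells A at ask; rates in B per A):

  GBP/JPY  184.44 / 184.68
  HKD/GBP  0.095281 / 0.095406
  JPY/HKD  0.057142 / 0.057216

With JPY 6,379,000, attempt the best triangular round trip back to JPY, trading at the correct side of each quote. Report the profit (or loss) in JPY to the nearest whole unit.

Net profit: JPY 26,742

Best loop JPY → HKD → GBP → JPY:
JPY 6,379,000 × 0.057142 (sell JPY at bid) = HKD 364,508.82
HKD 364,508.82 × 0.095281 (sell HKD at bid) = GBP 34,730.76
GBP 34,730.76 × 184.44 (sell GBP at bid) = JPY 6,405,742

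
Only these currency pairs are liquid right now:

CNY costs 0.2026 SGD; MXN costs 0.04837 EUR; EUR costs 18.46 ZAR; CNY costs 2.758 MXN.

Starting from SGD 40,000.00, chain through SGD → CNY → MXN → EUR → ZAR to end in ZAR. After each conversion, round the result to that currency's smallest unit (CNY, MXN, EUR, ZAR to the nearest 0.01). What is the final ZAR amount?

ZAR 486,208.53

SGD 40,000.00 ÷ 0.2026 = CNY 197,433.37
CNY 197,433.37 × 2.758 = MXN 544,521.23
MXN 544,521.23 × 0.04837 = EUR 26,338.49
EUR 26,338.49 × 18.46 = ZAR 486,208.53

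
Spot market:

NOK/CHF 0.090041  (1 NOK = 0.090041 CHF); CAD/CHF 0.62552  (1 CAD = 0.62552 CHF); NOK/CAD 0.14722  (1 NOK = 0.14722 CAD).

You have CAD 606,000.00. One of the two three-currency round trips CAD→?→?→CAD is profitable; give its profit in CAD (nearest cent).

Profit: CAD 13,783.95

Profitable loop is CAD → CHF → NOK → CAD:
CAD 606,000.00 × 0.62552 = CHF 379,065.12
CHF 379,065.12 ÷ 0.090041 = NOK 4,209,916.82
NOK 4,209,916.82 × 0.14722 = CAD 619,783.95
Profit = CAD 619,783.95 − CAD 606,000.00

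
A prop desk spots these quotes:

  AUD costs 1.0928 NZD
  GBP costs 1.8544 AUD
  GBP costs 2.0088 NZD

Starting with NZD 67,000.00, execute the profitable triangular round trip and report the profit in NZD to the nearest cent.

Profitable loop is NZD → GBP → AUD → NZD:
NZD 67,000.00 ÷ 2.0088 = GBP 33,353.25
GBP 33,353.25 × 1.8544 = AUD 61,850.26
AUD 61,850.26 × 1.0928 = NZD 67,589.96
Profit = NZD 67,589.96 − NZD 67,000.00

Profit: NZD 589.96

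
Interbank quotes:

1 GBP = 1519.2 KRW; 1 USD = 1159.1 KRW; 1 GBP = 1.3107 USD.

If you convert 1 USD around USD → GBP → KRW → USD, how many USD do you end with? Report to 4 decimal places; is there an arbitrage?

Around USD → GBP → KRW → USD: 1 ÷ 1.3107 × 1519.2 ÷ 1159.1 = 0.999979
Product ≈ 1 (deviation 0.002%, within rounding noise).

1.0000 (no arbitrage)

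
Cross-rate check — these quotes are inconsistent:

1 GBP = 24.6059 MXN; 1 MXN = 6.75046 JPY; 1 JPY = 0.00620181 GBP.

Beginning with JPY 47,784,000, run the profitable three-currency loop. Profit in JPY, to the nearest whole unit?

Profitable loop is JPY → GBP → MXN → JPY:
JPY 47,784,000 × 0.00620181 = GBP 296,347.29
GBP 296,347.29 × 24.6059 = MXN 7,291,891.76
MXN 7,291,891.76 × 6.75046 = JPY 49,223,624
Profit = JPY 49,223,624 − JPY 47,784,000

Profit: JPY 1,439,624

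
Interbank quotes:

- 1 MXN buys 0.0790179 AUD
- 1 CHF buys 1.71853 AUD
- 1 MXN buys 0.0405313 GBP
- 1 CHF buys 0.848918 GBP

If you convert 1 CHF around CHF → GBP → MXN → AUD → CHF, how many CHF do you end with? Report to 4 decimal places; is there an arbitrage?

0.9630 (arbitrage exists)

Around CHF → GBP → MXN → AUD → CHF: 1 × 0.848918 ÷ 0.0405313 × 0.0790179 ÷ 1.71853 = 0.963038
Product < 1; profitable direction is CHF → AUD → MXN → GBP → CHF.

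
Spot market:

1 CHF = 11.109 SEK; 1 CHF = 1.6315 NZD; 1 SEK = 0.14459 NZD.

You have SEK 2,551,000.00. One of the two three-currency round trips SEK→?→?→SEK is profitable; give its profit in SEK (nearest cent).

Profit: SEK 40,100.82

Profitable loop is SEK → CHF → NZD → SEK:
SEK 2,551,000.00 ÷ 11.109 = CHF 229,633.63
CHF 229,633.63 × 1.6315 = NZD 374,647.27
NZD 374,647.27 ÷ 0.14459 = SEK 2,591,100.82
Profit = SEK 2,591,100.82 − SEK 2,551,000.00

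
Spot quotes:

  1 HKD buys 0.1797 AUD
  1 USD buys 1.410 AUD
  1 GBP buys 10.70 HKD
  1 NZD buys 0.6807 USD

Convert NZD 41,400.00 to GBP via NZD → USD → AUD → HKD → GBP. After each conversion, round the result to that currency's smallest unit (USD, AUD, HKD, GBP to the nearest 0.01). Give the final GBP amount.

GBP 20,665.38

NZD 41,400.00 × 0.6807 = USD 28,180.98
USD 28,180.98 × 1.410 = AUD 39,735.18
AUD 39,735.18 ÷ 0.1797 = HKD 221,119.53
HKD 221,119.53 ÷ 10.70 = GBP 20,665.38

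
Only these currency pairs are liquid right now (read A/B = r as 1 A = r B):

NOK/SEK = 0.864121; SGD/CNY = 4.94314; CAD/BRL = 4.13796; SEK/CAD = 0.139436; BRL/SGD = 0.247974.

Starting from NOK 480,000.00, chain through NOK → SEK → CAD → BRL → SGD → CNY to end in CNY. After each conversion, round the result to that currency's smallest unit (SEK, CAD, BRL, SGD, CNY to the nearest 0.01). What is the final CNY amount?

CNY 293,350.00

NOK 480,000.00 × 0.864121 = SEK 414,778.08
SEK 414,778.08 × 0.139436 = CAD 57,835.00
CAD 57,835.00 × 4.13796 = BRL 239,318.92
BRL 239,318.92 × 0.247974 = SGD 59,344.87
SGD 59,344.87 × 4.94314 = CNY 293,350.00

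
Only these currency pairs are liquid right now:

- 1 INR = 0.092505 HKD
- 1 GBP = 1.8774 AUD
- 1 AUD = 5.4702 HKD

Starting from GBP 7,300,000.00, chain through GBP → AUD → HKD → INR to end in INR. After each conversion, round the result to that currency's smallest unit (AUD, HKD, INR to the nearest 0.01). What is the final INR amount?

INR 810,434,034.92

GBP 7,300,000.00 × 1.8774 = AUD 13,705,020.00
AUD 13,705,020.00 × 5.4702 = HKD 74,969,200.40
HKD 74,969,200.40 ÷ 0.092505 = INR 810,434,034.92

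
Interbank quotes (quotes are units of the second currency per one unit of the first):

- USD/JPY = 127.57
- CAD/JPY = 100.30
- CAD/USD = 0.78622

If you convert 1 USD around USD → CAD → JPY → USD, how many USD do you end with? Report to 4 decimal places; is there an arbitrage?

1.0000 (no arbitrage)

Around USD → CAD → JPY → USD: 1 ÷ 0.78622 × 100.30 ÷ 127.57 = 1.000019
Product ≈ 1 (deviation 0.002%, within rounding noise).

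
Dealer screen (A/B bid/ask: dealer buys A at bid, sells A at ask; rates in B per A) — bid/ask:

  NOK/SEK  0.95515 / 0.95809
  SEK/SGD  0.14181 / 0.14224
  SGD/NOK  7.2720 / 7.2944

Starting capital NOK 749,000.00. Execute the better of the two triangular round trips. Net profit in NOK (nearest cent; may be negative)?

Net profit: NOK 4,466.92

Best loop NOK → SGD → SEK → NOK:
NOK 749,000.00 ÷ 7.2944 (buy SGD at ask) = SGD 102,681.51
SGD 102,681.51 ÷ 0.14224 (buy SEK at ask) = SEK 721,889.12
SEK 721,889.12 ÷ 0.95809 (buy NOK at ask) = NOK 753,466.92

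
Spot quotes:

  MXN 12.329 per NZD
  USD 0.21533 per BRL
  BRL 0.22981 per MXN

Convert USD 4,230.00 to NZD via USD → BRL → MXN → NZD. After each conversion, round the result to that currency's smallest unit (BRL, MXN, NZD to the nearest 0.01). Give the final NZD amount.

NZD 6,933.29

USD 4,230.00 ÷ 0.21533 = BRL 19,644.27
BRL 19,644.27 ÷ 0.22981 = MXN 85,480.48
MXN 85,480.48 ÷ 12.329 = NZD 6,933.29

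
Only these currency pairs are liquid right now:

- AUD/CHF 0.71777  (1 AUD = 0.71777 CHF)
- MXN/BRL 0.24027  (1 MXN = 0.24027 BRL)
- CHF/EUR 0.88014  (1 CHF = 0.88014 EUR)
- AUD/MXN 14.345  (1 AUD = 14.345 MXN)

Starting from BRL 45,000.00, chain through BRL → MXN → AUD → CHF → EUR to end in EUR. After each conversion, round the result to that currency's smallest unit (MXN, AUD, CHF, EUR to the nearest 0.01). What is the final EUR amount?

EUR 8,248.02

BRL 45,000.00 ÷ 0.24027 = MXN 187,289.30
MXN 187,289.30 ÷ 14.345 = AUD 13,056.07
AUD 13,056.07 × 0.71777 = CHF 9,371.26
CHF 9,371.26 × 0.88014 = EUR 8,248.02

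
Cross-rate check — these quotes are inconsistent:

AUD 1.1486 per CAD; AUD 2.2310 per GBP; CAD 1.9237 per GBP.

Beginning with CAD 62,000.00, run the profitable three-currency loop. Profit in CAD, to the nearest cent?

Profit: CAD 601.55

Profitable loop is CAD → GBP → AUD → CAD:
CAD 62,000.00 ÷ 1.9237 = GBP 32,229.56
GBP 32,229.56 × 2.2310 = AUD 71,904.14
AUD 71,904.14 ÷ 1.1486 = CAD 62,601.55
Profit = CAD 62,601.55 − CAD 62,000.00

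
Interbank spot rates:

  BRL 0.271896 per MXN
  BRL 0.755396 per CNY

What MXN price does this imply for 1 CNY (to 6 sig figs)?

CNY/MXN = 2.77825

1 CNY × 0.755396 = 0.755396 BRL
0.755396 BRL ÷ 0.271896 = 2.77825 MXN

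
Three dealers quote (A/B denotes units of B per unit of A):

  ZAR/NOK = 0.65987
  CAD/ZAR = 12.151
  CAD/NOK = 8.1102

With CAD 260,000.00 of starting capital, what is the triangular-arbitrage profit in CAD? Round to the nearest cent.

Profitable loop is CAD → NOK → ZAR → CAD:
CAD 260,000.00 × 8.1102 = NOK 2,108,652.00
NOK 2,108,652.00 ÷ 0.65987 = ZAR 3,195,556.70
ZAR 3,195,556.70 ÷ 12.151 = CAD 262,987.14
Profit = CAD 262,987.14 − CAD 260,000.00

Profit: CAD 2,987.14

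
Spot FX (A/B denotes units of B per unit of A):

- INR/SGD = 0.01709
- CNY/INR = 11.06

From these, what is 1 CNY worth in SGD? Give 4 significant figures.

CNY/SGD = 0.1890

1 CNY × 11.06 = 11.06 INR
11.06 INR × 0.01709 = 0.189015 SGD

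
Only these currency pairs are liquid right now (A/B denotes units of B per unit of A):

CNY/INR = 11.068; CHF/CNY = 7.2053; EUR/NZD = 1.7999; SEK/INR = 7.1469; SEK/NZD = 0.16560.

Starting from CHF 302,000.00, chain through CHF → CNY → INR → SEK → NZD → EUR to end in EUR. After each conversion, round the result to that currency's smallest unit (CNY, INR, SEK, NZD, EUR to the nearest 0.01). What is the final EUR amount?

CHF 302,000.00 × 7.2053 = CNY 2,176,000.60
CNY 2,176,000.60 × 11.068 = INR 24,083,974.64
INR 24,083,974.64 ÷ 7.1469 = SEK 3,369,849.12
SEK 3,369,849.12 × 0.16560 = NZD 558,047.01
NZD 558,047.01 ÷ 1.7999 = EUR 310,043.34

EUR 310,043.34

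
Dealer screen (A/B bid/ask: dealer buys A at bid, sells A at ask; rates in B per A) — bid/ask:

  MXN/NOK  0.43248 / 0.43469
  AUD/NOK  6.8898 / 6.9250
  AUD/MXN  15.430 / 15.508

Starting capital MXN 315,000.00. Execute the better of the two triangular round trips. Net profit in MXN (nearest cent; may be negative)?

Best loop MXN → AUD → NOK → MXN:
MXN 315,000.00 ÷ 15.508 (buy AUD at ask) = AUD 20,312.10
AUD 20,312.10 × 6.8898 (sell AUD at bid) = NOK 139,946.29
NOK 139,946.29 ÷ 0.43469 (buy MXN at ask) = MXN 321,945.03

Net profit: MXN 6,945.03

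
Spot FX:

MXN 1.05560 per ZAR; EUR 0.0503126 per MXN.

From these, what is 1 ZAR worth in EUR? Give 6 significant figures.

ZAR/EUR = 0.0531100

1 ZAR × 1.05560 = 1.0556 MXN
1.0556 MXN × 0.0503126 = 0.05311 EUR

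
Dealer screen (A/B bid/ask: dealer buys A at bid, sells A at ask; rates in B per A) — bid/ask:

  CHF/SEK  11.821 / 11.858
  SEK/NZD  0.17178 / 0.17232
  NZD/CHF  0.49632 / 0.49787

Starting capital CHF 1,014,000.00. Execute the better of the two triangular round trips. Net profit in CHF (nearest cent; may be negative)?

Best loop CHF → SEK → NZD → CHF:
CHF 1,014,000.00 × 11.821 (sell CHF at bid) = SEK 11,986,494.00
SEK 11,986,494.00 × 0.17178 (sell SEK at bid) = NZD 2,059,039.94
NZD 2,059,039.94 × 0.49632 (sell NZD at bid) = CHF 1,021,942.70

Net profit: CHF 7,942.70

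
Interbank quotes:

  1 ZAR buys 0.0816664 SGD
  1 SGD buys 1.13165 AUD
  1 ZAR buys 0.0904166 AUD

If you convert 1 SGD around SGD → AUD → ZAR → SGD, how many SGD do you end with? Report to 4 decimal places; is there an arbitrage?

1.0221 (arbitrage exists)

Around SGD → AUD → ZAR → SGD: 1 × 1.13165 ÷ 0.0904166 × 0.0816664 = 1.022133
Product > 1; profitable direction is SGD → AUD → ZAR → SGD.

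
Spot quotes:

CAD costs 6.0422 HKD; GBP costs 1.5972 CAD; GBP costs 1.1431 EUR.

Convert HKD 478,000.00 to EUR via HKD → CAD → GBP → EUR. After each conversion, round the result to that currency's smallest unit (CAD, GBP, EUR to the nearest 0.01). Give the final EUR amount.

HKD 478,000.00 ÷ 6.0422 = CAD 79,110.26
CAD 79,110.26 ÷ 1.5972 = GBP 49,530.59
GBP 49,530.59 × 1.1431 = EUR 56,618.42

EUR 56,618.42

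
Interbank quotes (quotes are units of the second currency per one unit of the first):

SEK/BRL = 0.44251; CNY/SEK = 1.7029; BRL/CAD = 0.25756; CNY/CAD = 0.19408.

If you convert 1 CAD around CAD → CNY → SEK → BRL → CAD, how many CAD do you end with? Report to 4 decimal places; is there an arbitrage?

1.0000 (no arbitrage)

Around CAD → CNY → SEK → BRL → CAD: 1 ÷ 0.19408 × 1.7029 × 0.44251 × 0.25756 = 1.000023
Product ≈ 1 (deviation 0.002%, within rounding noise).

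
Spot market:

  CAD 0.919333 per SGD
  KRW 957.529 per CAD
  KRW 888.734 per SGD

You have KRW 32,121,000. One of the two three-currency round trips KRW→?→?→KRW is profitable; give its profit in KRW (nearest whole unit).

Profit: KRW 308,187

Profitable loop is KRW → CAD → SGD → KRW:
KRW 32,121,000 ÷ 957.529 = CAD 33,545.72
CAD 33,545.72 ÷ 0.919333 = SGD 36,489.19
SGD 36,489.19 × 888.734 = KRW 32,429,187
Profit = KRW 32,429,187 − KRW 32,121,000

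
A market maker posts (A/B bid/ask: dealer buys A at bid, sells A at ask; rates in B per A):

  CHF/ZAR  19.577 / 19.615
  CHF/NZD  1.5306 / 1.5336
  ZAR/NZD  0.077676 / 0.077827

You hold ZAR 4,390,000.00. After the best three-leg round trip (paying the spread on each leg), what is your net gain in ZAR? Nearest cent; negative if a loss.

Best loop ZAR → CHF → NZD → ZAR:
ZAR 4,390,000.00 ÷ 19.615 (buy CHF at ask) = CHF 223,808.31
CHF 223,808.31 × 1.5306 (sell CHF at bid) = NZD 342,561.00
NZD 342,561.00 ÷ 0.077827 (buy ZAR at ask) = ZAR 4,401,570.14

Net profit: ZAR 11,570.14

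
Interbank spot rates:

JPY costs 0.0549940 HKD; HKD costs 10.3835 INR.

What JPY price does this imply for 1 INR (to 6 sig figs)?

1 INR ÷ 10.3835 = 0.0963066 HKD
0.0963066 HKD ÷ 0.0549940 = 1.75122 JPY

INR/JPY = 1.75122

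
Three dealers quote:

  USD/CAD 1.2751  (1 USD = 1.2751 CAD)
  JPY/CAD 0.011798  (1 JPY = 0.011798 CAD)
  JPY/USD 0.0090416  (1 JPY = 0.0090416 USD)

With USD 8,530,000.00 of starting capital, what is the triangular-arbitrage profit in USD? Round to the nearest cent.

Profit: USD 199,068.21

Profitable loop is USD → JPY → CAD → USD:
USD 8,530,000.00 ÷ 0.0090416 = JPY 943,417,094
JPY 943,417,094 × 0.011798 = CAD 11,130,434.88
CAD 11,130,434.88 ÷ 1.2751 = USD 8,729,068.21
Profit = USD 8,729,068.21 − USD 8,530,000.00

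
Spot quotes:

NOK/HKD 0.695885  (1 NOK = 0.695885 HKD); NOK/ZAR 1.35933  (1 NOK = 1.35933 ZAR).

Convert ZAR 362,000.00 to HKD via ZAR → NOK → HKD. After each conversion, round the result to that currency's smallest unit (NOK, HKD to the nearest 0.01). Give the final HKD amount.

ZAR 362,000.00 ÷ 1.35933 = NOK 266,307.67
NOK 266,307.67 × 0.695885 = HKD 185,319.51

HKD 185,319.51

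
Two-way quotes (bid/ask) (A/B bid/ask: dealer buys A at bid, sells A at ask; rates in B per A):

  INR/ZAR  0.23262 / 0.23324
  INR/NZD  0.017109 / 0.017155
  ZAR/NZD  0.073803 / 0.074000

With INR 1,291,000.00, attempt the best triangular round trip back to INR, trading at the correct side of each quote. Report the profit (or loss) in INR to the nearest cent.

Net profit: INR 982.37

Best loop INR → ZAR → NZD → INR:
INR 1,291,000.00 × 0.23262 (sell INR at bid) = ZAR 300,312.42
ZAR 300,312.42 × 0.073803 (sell ZAR at bid) = NZD 22,163.96
NZD 22,163.96 ÷ 0.017155 (buy INR at ask) = INR 1,291,982.37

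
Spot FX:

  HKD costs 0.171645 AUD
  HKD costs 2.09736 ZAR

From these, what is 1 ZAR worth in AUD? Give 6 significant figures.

1 ZAR ÷ 2.09736 = 0.47679 HKD
0.47679 HKD × 0.171645 = 0.0818386 AUD

ZAR/AUD = 0.0818386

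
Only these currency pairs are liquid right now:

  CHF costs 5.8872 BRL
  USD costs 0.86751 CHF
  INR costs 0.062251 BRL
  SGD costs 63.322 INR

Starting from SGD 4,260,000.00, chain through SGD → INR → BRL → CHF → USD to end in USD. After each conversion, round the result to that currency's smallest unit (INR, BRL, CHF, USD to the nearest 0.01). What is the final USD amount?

SGD 4,260,000.00 × 63.322 = INR 269,751,720.00
INR 269,751,720.00 × 0.062251 = BRL 16,792,314.32
BRL 16,792,314.32 ÷ 5.8872 = CHF 2,852,343.10
CHF 2,852,343.10 ÷ 0.86751 = USD 3,287,965.67

USD 3,287,965.67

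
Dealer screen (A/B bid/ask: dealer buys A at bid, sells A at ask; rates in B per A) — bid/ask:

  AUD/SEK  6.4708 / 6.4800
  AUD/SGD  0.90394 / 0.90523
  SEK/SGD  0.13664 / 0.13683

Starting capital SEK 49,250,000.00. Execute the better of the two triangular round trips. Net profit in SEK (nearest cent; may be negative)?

Net profit: SEK 959,917.37

Best loop SEK → AUD → SGD → SEK:
SEK 49,250,000.00 ÷ 6.4800 (buy AUD at ask) = AUD 7,600,308.64
AUD 7,600,308.64 × 0.90394 (sell AUD at bid) = SGD 6,870,222.99
SGD 6,870,222.99 ÷ 0.13683 (buy SEK at ask) = SEK 50,209,917.37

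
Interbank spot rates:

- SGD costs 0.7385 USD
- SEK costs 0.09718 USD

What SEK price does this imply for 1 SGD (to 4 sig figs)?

1 SGD × 0.7385 = 0.7385 USD
0.7385 USD ÷ 0.09718 = 7.5993 SEK

SGD/SEK = 7.599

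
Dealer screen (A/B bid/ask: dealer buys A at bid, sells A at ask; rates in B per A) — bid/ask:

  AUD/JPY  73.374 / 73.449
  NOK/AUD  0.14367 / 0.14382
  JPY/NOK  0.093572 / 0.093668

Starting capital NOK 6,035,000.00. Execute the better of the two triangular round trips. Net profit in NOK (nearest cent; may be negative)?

Net profit: NOK 64,312.08

Best loop NOK → JPY → AUD → NOK:
NOK 6,035,000.00 ÷ 0.093668 (buy JPY at ask) = JPY 64,429,688
JPY 64,429,688 ÷ 73.449 (buy AUD at ask) = AUD 877,203.06
AUD 877,203.06 ÷ 0.14382 (buy NOK at ask) = NOK 6,099,312.08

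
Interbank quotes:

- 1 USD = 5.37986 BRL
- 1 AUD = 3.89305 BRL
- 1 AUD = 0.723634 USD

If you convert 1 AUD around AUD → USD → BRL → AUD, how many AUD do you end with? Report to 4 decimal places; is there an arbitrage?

1.0000 (no arbitrage)

Around AUD → USD → BRL → AUD: 1 × 0.723634 × 5.37986 ÷ 3.89305 = 1.000000
Product ≈ 1 (deviation 0.000%, within rounding noise).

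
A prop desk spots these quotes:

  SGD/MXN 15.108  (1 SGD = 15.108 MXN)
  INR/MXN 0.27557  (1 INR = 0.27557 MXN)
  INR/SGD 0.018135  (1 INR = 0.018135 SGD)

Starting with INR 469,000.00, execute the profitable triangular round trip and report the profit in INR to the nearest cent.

Profit: INR 2,715.60

Profitable loop is INR → MXN → SGD → INR:
INR 469,000.00 × 0.27557 = MXN 129,242.33
MXN 129,242.33 ÷ 15.108 = SGD 8,554.56
SGD 8,554.56 ÷ 0.018135 = INR 471,715.60
Profit = INR 471,715.60 − INR 469,000.00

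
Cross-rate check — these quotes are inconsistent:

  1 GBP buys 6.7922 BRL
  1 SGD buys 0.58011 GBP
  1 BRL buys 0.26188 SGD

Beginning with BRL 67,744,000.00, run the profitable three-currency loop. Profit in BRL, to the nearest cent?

Profit: BRL 2,158,705.67

Profitable loop is BRL → SGD → GBP → BRL:
BRL 67,744,000.00 × 0.26188 = SGD 17,740,798.72
SGD 17,740,798.72 × 0.58011 = GBP 10,291,614.75
GBP 10,291,614.75 × 6.7922 = BRL 69,902,705.67
Profit = BRL 69,902,705.67 − BRL 67,744,000.00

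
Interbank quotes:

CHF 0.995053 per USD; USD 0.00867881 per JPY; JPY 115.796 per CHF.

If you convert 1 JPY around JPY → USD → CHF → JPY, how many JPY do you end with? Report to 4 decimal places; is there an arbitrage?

1.0000 (no arbitrage)

Around JPY → USD → CHF → JPY: 1 × 0.00867881 × 0.995053 × 115.796 = 1.000000
Product ≈ 1 (deviation 0.000%, within rounding noise).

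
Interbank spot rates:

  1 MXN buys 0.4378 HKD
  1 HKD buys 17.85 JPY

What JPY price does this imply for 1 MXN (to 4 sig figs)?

MXN/JPY = 7.815

1 MXN × 0.4378 = 0.4378 HKD
0.4378 HKD × 17.85 = 7.81473 JPY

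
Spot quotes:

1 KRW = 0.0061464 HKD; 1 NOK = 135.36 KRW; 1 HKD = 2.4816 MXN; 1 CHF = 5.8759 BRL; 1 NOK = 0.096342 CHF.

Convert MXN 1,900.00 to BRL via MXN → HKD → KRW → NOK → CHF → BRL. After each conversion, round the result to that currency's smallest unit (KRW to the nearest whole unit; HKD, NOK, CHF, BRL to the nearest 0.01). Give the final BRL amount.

MXN 1,900.00 ÷ 2.4816 = HKD 765.64
HKD 765.64 ÷ 0.0061464 = KRW 124,567
KRW 124,567 ÷ 135.36 = NOK 920.26
NOK 920.26 × 0.096342 = CHF 88.66
CHF 88.66 × 5.8759 = BRL 520.96

BRL 520.96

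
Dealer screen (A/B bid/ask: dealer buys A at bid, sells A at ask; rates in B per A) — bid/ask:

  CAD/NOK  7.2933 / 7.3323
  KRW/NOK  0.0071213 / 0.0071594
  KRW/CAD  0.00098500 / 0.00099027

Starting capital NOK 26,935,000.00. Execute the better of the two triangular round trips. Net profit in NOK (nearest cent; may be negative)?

Net profit: NOK 92,175.46

Best loop NOK → KRW → CAD → NOK:
NOK 26,935,000.00 ÷ 0.0071594 (buy KRW at ask) = KRW 3,762,186,775
KRW 3,762,186,775 × 0.00098500 (sell KRW at bid) = CAD 3,705,753.97
CAD 3,705,753.97 × 7.2933 (sell CAD at bid) = NOK 27,027,175.46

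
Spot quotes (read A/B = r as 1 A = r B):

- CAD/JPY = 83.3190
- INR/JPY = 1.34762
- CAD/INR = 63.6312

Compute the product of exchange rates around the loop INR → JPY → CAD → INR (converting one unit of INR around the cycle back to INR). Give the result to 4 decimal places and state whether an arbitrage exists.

Around INR → JPY → CAD → INR: 1 × 1.34762 ÷ 83.3190 × 63.6312 = 1.029185
Product > 1; profitable direction is INR → JPY → CAD → INR.

1.0292 (arbitrage exists)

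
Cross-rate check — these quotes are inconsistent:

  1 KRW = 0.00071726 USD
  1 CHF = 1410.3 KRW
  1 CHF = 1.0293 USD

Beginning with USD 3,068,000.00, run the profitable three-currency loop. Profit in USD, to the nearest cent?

Profitable loop is USD → KRW → CHF → USD:
USD 3,068,000.00 ÷ 0.00071726 = KRW 4,277,388,952
KRW 4,277,388,952 ÷ 1410.3 = CHF 3,032,963.87
CHF 3,032,963.87 × 1.0293 = USD 3,121,829.72
Profit = USD 3,121,829.72 − USD 3,068,000.00

Profit: USD 53,829.72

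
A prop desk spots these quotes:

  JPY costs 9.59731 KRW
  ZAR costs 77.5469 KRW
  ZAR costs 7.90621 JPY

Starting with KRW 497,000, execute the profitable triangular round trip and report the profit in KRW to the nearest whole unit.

Profit: KRW 10,929

Profitable loop is KRW → JPY → ZAR → KRW:
KRW 497,000 ÷ 9.59731 = JPY 51,785
JPY 51,785 ÷ 7.90621 = ZAR 6,549.96
ZAR 6,549.96 × 77.5469 = KRW 507,929
Profit = KRW 507,929 − KRW 497,000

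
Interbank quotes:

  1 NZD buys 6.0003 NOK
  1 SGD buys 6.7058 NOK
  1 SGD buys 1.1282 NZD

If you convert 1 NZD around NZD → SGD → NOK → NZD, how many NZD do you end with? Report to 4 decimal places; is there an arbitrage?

0.9906 (arbitrage exists)

Around NZD → SGD → NOK → NZD: 1 ÷ 1.1282 × 6.7058 ÷ 6.0003 = 0.990585
Product < 1; profitable direction is NZD → NOK → SGD → NZD.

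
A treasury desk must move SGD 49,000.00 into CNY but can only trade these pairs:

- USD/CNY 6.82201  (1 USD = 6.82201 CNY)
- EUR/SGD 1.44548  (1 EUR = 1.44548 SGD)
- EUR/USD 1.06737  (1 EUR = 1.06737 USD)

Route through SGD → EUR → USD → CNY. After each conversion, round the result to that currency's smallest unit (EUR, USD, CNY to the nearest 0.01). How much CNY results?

SGD 49,000.00 ÷ 1.44548 = EUR 33,898.77
EUR 33,898.77 × 1.06737 = USD 36,182.53
USD 36,182.53 × 6.82201 = CNY 246,837.58

CNY 246,837.58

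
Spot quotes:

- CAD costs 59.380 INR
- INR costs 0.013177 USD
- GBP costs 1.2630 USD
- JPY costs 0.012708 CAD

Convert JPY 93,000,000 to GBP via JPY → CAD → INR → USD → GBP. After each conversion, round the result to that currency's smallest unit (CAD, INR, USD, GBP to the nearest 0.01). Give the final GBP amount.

GBP 732,172.72

JPY 93,000,000 × 0.012708 = CAD 1,181,844.00
CAD 1,181,844.00 × 59.380 = INR 70,177,896.72
INR 70,177,896.72 × 0.013177 = USD 924,734.15
USD 924,734.15 ÷ 1.2630 = GBP 732,172.72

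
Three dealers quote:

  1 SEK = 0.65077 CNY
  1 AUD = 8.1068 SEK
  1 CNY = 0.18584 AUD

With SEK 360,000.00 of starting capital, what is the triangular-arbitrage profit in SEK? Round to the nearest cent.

Profitable loop is SEK → AUD → CNY → SEK:
SEK 360,000.00 ÷ 8.1068 = AUD 44,407.16
AUD 44,407.16 ÷ 0.18584 = CNY 238,953.75
CNY 238,953.75 ÷ 0.65077 = SEK 367,186.17
Profit = SEK 367,186.17 − SEK 360,000.00

Profit: SEK 7,186.17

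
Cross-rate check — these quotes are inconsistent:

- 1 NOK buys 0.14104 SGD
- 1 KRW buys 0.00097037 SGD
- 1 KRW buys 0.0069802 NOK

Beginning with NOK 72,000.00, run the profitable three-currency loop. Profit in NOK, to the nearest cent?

Profitable loop is NOK → SGD → KRW → NOK:
NOK 72,000.00 × 0.14104 = SGD 10,154.88
SGD 10,154.88 ÷ 0.00097037 = KRW 10,464,957
KRW 10,464,957 × 0.0069802 = NOK 73,047.49
Profit = NOK 73,047.49 − NOK 72,000.00

Profit: NOK 1,047.49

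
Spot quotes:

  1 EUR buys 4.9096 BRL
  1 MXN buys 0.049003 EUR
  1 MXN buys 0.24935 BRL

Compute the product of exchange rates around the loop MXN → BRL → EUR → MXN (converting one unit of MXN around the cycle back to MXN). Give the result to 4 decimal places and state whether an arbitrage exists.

1.0364 (arbitrage exists)

Around MXN → BRL → EUR → MXN: 1 × 0.24935 ÷ 4.9096 ÷ 0.049003 = 1.036431
Product > 1; profitable direction is MXN → BRL → EUR → MXN.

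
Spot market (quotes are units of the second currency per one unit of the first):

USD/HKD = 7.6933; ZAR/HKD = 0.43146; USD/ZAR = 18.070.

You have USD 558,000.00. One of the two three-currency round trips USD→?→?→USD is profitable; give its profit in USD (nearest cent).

Profit: USD 7,483.87

Profitable loop is USD → ZAR → HKD → USD:
USD 558,000.00 × 18.070 = ZAR 10,083,060.00
ZAR 10,083,060.00 × 0.43146 = HKD 4,350,437.07
HKD 4,350,437.07 ÷ 7.6933 = USD 565,483.87
Profit = USD 565,483.87 − USD 558,000.00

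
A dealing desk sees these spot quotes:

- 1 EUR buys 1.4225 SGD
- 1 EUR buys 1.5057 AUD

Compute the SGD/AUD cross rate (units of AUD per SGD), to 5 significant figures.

1 SGD ÷ 1.4225 = 0.702988 EUR
0.702988 EUR × 1.5057 = 1.05849 AUD

SGD/AUD = 1.0585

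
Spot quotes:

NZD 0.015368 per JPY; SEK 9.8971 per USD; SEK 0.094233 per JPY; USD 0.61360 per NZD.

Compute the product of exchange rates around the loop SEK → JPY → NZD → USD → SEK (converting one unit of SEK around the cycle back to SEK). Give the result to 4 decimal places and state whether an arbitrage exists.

0.9904 (arbitrage exists)

Around SEK → JPY → NZD → USD → SEK: 1 ÷ 0.094233 × 0.015368 × 0.61360 × 9.8971 = 0.990393
Product < 1; profitable direction is SEK → USD → NZD → JPY → SEK.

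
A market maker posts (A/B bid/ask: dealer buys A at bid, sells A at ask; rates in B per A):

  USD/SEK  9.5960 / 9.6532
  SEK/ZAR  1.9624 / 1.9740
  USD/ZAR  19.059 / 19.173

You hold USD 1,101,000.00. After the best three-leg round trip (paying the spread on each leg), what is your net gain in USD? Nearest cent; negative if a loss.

Net profit: USD 207.03

Best loop USD → ZAR → SEK → USD:
USD 1,101,000.00 × 19.059 (sell USD at bid) = ZAR 20,983,959.00
ZAR 20,983,959.00 ÷ 1.9740 (buy SEK at ask) = SEK 10,630,171.73
SEK 10,630,171.73 ÷ 9.6532 (buy USD at ask) = USD 1,101,207.03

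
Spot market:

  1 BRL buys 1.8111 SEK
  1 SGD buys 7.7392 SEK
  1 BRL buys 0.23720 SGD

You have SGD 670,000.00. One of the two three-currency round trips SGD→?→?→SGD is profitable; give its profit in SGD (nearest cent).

Profitable loop is SGD → SEK → BRL → SGD:
SGD 670,000.00 × 7.7392 = SEK 5,185,264.00
SEK 5,185,264.00 ÷ 1.8111 = BRL 2,863,046.77
BRL 2,863,046.77 × 0.23720 = SGD 679,114.69
Profit = SGD 679,114.69 − SGD 670,000.00

Profit: SGD 9,114.69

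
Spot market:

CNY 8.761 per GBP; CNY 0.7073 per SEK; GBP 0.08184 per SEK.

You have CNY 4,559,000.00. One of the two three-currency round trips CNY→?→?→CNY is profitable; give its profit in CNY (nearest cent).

Profitable loop is CNY → SEK → GBP → CNY:
CNY 4,559,000.00 ÷ 0.7073 = SEK 6,445,638.34
SEK 6,445,638.34 × 0.08184 = GBP 527,511.04
GBP 527,511.04 × 8.761 = CNY 4,621,524.24
Profit = CNY 4,621,524.24 − CNY 4,559,000.00

Profit: CNY 62,524.24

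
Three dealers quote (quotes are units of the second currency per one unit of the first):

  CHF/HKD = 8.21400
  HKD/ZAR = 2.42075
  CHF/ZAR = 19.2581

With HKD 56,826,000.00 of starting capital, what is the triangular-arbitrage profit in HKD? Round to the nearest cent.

Profit: HKD 1,846,999.18

Profitable loop is HKD → ZAR → CHF → HKD:
HKD 56,826,000.00 × 2.42075 = ZAR 137,561,539.50
ZAR 137,561,539.50 ÷ 19.2581 = CHF 7,143,048.35
CHF 7,143,048.35 × 8.21400 = HKD 58,672,999.18
Profit = HKD 58,672,999.18 − HKD 56,826,000.00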